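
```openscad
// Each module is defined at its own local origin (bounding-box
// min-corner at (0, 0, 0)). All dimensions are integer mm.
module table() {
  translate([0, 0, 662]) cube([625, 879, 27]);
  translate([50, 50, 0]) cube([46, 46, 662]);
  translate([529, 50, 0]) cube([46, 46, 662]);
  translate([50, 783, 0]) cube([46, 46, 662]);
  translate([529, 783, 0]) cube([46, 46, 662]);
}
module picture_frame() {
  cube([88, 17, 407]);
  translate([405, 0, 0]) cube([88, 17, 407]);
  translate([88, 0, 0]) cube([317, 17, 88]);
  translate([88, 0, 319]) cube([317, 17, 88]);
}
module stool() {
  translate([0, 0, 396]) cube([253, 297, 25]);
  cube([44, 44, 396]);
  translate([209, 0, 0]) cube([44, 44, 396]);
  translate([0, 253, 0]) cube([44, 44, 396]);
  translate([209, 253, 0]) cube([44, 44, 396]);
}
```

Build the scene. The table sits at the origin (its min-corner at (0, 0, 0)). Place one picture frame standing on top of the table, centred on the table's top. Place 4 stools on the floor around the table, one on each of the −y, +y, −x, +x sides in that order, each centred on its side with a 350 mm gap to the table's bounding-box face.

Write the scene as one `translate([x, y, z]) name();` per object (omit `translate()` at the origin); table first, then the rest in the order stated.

table();
translate([66, 431, 689]) picture_frame();
translate([186, -647, 0]) stool();
translate([186, 1229, 0]) stool();
translate([-603, 291, 0]) stool();
translate([975, 291, 0]) stool();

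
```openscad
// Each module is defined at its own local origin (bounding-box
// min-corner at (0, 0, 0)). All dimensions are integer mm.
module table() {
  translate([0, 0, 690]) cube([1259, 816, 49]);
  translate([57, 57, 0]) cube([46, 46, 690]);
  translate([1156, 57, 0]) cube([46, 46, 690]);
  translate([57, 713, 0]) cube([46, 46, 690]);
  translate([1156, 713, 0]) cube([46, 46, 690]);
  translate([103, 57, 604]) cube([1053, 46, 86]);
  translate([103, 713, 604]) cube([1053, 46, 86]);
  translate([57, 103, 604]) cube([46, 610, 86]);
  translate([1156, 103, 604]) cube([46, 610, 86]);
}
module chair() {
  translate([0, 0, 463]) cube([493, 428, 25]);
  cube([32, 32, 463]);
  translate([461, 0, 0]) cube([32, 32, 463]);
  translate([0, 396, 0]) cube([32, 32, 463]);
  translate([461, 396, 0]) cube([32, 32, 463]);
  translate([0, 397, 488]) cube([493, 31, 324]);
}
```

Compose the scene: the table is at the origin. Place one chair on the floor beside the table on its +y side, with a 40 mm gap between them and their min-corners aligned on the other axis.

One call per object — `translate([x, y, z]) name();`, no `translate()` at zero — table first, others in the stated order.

table();
translate([0, 856, 0]) chair();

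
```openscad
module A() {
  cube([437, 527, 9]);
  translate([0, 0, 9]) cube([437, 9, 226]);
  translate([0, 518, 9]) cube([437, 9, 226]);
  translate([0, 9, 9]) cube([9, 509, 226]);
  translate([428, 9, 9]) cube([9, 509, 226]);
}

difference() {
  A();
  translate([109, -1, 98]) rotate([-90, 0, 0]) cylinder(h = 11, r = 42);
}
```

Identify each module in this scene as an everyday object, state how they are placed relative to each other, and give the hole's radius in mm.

A is an open box. The open box has a circular hole through its front wall. The hole's radius is 42 mm.

The subtracted cylinder has r = 42 mm.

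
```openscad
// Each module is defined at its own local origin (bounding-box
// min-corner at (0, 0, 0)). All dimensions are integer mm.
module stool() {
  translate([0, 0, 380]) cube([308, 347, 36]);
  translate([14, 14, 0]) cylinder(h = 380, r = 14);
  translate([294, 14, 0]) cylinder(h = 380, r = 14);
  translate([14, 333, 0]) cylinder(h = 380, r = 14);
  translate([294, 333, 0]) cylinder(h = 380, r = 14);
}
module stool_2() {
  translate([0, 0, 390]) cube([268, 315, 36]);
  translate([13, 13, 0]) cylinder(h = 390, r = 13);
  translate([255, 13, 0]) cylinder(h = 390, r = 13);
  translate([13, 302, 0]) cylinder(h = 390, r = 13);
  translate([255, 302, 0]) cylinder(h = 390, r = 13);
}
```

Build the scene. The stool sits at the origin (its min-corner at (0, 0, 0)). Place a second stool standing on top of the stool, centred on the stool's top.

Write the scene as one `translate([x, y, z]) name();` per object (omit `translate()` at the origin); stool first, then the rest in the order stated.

stool();
translate([20, 16, 416]) stool_2();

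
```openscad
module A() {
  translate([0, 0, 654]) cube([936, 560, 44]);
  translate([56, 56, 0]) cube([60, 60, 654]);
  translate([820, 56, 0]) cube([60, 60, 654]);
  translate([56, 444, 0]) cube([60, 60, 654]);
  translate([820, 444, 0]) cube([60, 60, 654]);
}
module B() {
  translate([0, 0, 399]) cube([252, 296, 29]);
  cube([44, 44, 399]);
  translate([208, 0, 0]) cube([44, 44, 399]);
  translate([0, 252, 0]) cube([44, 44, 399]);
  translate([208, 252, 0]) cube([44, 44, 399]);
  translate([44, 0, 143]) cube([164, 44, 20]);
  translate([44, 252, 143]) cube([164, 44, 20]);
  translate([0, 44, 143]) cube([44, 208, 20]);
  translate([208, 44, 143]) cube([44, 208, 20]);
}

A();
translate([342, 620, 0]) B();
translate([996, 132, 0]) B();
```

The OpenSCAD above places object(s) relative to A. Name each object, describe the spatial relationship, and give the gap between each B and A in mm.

A is a table. B is a stool. Two stools sit around the table at the +y, +x sides. The gap between each stool and the table is 60 mm.

Each stool's nearest face is 60 mm from the table's bounding box.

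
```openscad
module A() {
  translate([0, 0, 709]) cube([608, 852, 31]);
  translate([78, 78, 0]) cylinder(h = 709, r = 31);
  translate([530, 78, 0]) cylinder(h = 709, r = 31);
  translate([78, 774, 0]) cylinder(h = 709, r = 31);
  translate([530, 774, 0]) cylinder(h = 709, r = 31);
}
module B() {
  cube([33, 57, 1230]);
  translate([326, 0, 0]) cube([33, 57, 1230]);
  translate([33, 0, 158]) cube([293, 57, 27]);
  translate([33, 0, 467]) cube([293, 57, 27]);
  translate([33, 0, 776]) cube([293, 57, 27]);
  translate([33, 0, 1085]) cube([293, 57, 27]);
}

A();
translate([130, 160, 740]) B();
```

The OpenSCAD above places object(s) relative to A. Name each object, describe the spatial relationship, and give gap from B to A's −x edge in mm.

The ladder's min-x is at 130; the table's min-x is 0; gap = 130 mm.

A is a table. B is a ladder. The ladder is on top of the table. The gap from the ladder to the table's −x edge is 130 mm.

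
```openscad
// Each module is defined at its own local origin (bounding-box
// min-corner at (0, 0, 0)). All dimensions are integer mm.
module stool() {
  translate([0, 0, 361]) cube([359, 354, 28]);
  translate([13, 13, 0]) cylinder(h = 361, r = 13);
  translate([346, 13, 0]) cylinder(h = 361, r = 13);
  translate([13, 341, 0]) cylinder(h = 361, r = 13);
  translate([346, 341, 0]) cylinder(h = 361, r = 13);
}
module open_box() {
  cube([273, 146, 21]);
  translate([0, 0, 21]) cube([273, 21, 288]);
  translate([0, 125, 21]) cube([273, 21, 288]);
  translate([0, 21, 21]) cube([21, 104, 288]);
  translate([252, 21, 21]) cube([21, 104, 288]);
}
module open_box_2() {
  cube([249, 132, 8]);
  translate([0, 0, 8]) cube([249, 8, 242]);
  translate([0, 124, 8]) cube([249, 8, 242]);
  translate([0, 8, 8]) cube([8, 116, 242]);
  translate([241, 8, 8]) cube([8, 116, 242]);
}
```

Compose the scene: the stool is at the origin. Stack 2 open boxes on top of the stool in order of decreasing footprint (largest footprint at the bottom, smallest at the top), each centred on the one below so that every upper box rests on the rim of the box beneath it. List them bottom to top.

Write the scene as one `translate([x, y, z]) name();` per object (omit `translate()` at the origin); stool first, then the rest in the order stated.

stool();
translate([43, 104, 389]) open_box();
translate([55, 111, 698]) open_box_2();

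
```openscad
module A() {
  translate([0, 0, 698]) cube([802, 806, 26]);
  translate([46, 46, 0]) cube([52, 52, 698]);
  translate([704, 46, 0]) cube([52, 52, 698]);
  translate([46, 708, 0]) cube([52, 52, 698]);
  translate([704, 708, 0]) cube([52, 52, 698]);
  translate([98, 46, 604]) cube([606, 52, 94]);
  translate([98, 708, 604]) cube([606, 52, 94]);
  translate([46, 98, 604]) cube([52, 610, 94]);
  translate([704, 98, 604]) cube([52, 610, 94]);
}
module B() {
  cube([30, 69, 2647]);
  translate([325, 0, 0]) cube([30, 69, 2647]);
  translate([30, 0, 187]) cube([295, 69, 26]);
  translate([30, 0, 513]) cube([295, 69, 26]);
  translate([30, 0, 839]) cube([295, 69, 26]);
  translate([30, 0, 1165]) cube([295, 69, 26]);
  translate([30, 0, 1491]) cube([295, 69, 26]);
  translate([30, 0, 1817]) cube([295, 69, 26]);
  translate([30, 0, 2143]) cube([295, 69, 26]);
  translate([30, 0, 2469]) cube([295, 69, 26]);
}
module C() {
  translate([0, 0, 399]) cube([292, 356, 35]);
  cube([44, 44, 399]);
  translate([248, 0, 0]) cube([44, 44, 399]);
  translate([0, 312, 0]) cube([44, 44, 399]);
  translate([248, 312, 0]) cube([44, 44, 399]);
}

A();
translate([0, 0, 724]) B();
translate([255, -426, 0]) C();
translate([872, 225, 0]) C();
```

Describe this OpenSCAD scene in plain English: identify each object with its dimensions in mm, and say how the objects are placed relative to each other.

A is a table with a 802×806 mm rectangular top, 26 mm thick, top surface at z = 724 mm, supported by four 52×52 mm square legs, each inset 46 mm from the nearest pair of top edges, running from the floor. Four apron rails, 52 mm thick and 94 mm tall, run between adjacent legs with their top edges flush with the underside of the top and their outer faces flush with the legs' outer faces.

B is a straight ladder. Two 30×69 mm vertical rails, 2647 mm tall, stand 355 mm apart (outside-to-outside) with their front faces coplanar on the −y side. 8 rungs, each 69 mm deep and 26 mm tall, span between the inner faces of the rails, front faces flush with the rails. The lowest rung's underside is at z = 187 mm and rungs are spaced 326 mm apart (underside to underside).

C is a simple wooden stool: a rectangular seat 292 mm (x) by 356 mm (y), 35 mm thick, top face at z = 434 mm, on four square legs, each 44×44 mm in cross-section. The legs rest on z = 0, each flush with a corner of the seat.

The ladder is on top of the table. Two stools sit around the table at the −y, +x sides.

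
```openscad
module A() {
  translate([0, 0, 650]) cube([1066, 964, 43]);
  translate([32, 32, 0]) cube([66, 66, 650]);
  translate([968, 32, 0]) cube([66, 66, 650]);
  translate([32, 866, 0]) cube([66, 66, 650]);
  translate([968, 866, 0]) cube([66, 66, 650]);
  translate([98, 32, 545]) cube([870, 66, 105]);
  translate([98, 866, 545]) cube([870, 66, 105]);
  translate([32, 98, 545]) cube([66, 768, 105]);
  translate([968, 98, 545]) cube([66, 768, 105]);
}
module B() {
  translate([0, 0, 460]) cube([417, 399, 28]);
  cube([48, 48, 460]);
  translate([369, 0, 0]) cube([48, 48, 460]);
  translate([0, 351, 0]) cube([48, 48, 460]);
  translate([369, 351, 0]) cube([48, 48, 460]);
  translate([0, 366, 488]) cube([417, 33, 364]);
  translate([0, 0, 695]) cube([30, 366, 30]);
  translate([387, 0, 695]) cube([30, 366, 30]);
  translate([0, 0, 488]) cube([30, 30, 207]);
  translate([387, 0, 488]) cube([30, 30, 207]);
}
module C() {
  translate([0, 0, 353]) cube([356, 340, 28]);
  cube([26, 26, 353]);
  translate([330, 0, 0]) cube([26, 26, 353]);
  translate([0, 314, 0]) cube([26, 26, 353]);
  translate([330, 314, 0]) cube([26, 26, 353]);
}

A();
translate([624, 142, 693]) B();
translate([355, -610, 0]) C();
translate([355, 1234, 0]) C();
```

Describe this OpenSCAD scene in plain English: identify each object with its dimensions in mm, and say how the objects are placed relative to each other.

A is a table with a 1066×964 mm rectangular top, 43 mm thick, top surface at z = 693 mm, supported by four 66×66 mm square legs, each inset 32 mm from the nearest pair of top edges, running from the floor. Four apron rails, 66 mm thick and 105 mm tall, run between adjacent legs with their top edges flush with the underside of the top and their outer faces flush with the legs' outer faces.

B is a chair. The seat is a 417×399×28 mm slab with its top at z = 488 mm, on four 48×48 mm corner legs (flush with the seat edges, standing on z = 0). A flat backrest 33 mm thick, 364 mm tall, spans the full seat width and rises from the seat top along its +y edge, rear face flush with the rear of the seat. Two armrests of 30×30 mm section run along each side from the seat's front edge to the front of the backrest, top faces 237 mm above the seat top and outer faces flush with the seat's x-edges; a 30×30 mm post under the front of each armrest stands on the seat at the front corner.

C is a four-legged stool. The seat is a 356×340×28 mm slab whose top surface is at z = 381 mm; four square legs, each 26×26 mm in cross-section, run from the floor (z = 0) to the underside of the seat, each flush with a corner of the seat.

The chair is on top of the table. Two stools sit around the table at the −y, +y sides.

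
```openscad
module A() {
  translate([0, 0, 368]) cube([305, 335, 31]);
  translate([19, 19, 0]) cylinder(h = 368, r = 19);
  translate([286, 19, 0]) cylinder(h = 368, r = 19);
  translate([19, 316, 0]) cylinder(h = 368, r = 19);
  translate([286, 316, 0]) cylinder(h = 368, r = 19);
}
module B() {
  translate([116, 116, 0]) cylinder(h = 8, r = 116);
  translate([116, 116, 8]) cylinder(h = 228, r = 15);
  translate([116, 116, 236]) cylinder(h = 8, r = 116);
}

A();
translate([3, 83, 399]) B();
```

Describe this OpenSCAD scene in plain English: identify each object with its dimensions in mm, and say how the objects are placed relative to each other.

A is a four-legged stool. The seat is 305×335 mm, 31 mm thick, top at z = 399 mm. It stands on four round legs, each 38 mm in diameter, from z = 0 to the seat underside, each leg's axis is inset half a diameter from the nearest pair of seat edges (so the leg's bounding box is flush with the corner).

B is a spool: two coaxial disc flanges of radius 116 mm and thickness 8 mm, joined by a core cylinder of radius 15 mm and height 228 mm. The lower flange rests on z = 0 and the three cylinders share a vertical axis.

The spool is on top of the stool.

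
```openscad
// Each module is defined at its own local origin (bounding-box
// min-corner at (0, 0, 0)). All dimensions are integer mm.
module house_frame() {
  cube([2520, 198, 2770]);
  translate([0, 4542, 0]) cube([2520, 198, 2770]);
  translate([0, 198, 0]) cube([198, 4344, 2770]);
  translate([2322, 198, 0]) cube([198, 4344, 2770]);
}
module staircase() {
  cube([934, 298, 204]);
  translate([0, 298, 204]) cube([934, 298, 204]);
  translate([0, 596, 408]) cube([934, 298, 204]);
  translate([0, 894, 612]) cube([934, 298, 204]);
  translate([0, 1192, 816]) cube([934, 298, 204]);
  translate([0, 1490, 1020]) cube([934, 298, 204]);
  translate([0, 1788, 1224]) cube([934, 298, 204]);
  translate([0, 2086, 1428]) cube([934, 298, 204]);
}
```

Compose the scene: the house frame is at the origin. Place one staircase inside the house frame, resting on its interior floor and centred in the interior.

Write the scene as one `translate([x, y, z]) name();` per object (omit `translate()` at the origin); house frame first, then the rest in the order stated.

house_frame();
translate([793, 1178, 0]) staircase();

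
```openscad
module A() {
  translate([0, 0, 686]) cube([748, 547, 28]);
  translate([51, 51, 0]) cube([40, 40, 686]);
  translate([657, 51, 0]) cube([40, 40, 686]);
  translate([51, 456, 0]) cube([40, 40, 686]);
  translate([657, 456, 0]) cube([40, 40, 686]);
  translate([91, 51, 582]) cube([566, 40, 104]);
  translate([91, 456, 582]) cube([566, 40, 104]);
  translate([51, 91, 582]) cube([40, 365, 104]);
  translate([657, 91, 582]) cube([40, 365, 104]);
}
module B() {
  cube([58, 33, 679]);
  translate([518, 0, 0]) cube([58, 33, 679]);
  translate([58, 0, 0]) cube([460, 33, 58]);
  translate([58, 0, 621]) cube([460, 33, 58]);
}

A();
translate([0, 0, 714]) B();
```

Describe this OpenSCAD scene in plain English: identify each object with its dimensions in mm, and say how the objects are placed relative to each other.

A is a table with a 748×547 mm rectangular top, 28 mm thick, top surface at z = 714 mm, supported by four 40×40 mm square legs, each inset 51 mm from the nearest pair of top edges, running from the floor. Four apron rails, 40 mm thick and 104 mm tall, run between adjacent legs with their top edges flush with the underside of the top and their outer faces flush with the legs' outer faces.

B is a picture frame with a 460×563 mm rectangular opening (x by z) and a uniform 58 mm border on every side. Frame depth is 33 mm along y. It is built from two vertical stiles running the full outside height and two horizontal rails spanning the gap between the stiles.

The picture frame is on top of the table.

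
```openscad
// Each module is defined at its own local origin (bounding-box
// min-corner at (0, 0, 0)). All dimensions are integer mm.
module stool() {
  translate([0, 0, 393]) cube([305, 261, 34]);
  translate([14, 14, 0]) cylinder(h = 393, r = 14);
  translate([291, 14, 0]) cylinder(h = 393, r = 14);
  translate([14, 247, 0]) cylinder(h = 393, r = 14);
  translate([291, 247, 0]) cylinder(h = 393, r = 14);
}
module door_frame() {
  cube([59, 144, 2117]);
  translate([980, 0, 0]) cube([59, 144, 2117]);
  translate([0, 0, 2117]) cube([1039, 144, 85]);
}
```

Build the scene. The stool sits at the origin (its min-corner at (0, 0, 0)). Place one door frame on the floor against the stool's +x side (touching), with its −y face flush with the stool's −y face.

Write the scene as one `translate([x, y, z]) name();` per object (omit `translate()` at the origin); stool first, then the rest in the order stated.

stool();
translate([305, 0, 0]) door_frame();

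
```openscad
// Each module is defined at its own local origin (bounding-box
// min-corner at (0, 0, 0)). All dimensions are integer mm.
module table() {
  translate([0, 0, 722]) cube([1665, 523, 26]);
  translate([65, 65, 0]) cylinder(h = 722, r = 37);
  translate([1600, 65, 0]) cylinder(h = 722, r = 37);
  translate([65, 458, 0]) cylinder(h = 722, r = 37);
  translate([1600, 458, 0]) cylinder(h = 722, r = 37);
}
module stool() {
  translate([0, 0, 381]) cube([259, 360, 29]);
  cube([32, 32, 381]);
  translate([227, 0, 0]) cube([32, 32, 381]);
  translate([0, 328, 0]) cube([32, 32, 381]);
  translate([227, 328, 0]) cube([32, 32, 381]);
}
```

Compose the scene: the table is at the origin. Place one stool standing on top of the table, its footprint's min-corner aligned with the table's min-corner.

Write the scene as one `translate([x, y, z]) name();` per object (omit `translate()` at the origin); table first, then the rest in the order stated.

table();
translate([0, 0, 748]) stool();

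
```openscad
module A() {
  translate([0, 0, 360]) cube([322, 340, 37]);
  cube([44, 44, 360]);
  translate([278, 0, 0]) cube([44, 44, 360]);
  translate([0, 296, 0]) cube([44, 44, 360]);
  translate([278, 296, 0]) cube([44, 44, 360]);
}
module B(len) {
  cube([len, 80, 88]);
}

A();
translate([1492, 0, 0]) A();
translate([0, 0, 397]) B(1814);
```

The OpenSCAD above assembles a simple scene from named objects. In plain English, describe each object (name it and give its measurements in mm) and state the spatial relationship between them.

A is a simple wooden stool: a rectangular seat 322 mm (x) by 340 mm (y), 37 mm thick, top face at z = 397 mm, on four square legs, each 44×44 mm in cross-section. The legs rest on z = 0, each flush with a corner of the seat.

B is a rectangular beam 1814 mm long (x), 80 mm deep (y), 88 mm thick (z).

The beam spans the tops of two stools placed 1170 mm apart, resting at z = 397 mm.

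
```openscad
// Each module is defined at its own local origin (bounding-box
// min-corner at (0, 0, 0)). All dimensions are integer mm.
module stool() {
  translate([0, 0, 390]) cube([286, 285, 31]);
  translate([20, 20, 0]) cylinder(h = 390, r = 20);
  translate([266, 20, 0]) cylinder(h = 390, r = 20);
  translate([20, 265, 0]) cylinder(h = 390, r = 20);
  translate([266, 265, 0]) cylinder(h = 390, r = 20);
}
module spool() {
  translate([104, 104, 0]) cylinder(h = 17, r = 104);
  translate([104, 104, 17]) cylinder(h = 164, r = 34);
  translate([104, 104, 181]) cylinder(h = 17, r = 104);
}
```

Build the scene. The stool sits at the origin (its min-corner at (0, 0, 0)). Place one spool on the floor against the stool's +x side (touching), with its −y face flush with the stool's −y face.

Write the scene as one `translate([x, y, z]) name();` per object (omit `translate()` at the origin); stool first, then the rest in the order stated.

stool();
translate([286, 0, 0]) spool();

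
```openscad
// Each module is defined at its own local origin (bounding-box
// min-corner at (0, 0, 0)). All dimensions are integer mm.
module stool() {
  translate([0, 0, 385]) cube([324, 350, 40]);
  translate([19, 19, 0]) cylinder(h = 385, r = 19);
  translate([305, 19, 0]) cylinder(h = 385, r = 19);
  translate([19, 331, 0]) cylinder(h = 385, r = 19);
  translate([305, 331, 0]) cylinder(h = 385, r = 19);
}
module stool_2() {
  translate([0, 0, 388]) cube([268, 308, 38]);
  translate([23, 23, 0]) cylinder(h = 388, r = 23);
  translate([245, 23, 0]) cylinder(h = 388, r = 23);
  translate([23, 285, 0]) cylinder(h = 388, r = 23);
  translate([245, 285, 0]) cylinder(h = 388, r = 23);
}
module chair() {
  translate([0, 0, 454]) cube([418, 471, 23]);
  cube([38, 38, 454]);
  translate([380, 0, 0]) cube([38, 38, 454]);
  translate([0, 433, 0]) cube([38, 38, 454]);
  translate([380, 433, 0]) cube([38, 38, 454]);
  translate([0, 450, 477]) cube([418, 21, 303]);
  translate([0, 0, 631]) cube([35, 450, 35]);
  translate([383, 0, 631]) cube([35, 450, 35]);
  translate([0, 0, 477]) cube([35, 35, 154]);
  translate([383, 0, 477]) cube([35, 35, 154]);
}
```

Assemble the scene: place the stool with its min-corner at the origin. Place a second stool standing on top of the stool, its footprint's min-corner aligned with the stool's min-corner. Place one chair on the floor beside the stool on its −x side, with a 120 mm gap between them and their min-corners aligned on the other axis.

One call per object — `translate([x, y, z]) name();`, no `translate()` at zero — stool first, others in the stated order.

stool();
translate([0, 0, 425]) stool_2();
translate([-538, 0, 0]) chair();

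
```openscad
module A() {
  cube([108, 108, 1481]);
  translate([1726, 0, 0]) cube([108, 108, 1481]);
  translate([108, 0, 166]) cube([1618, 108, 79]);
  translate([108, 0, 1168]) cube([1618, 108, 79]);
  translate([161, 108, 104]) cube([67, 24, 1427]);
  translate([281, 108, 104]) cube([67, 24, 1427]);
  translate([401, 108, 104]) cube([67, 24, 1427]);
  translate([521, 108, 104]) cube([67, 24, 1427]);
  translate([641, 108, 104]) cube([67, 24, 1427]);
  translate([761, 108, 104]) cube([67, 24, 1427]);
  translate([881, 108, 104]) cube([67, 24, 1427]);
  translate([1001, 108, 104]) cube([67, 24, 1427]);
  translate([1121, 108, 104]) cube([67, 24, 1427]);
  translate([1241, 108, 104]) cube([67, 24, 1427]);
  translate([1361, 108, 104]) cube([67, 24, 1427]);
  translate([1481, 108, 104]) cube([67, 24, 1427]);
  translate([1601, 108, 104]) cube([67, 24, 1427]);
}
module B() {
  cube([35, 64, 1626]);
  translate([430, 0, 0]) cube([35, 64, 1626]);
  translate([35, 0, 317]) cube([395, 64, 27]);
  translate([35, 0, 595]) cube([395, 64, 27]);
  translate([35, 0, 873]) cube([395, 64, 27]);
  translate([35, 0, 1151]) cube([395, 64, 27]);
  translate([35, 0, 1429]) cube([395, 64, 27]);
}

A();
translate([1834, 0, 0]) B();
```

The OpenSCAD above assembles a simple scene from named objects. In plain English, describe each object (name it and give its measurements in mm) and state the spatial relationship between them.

A is a fence section. Two 108×108 mm posts, 1481 mm tall, stand on the floor with a clear span of 1618 mm between their inner faces. Two horizontal rails of 108×79 mm section span the gap between the posts with their undersides at z = 166 mm and z = 1168 mm, flush with the posts' −y face. 13 pickets, each 67 mm wide, 24 mm thick and 1427 mm tall, are fixed to the +y face of the rails with their bottoms at z = 104 mm, evenly spaced across the span with equal gaps (rounded down to the nearest mm) at the −x end and between each pair — any rounding remainder accumulates at the +x end.

B is a straight ladder. Two 35×64 mm vertical rails, 1626 mm tall, stand 465 mm apart (outside-to-outside) with their front faces coplanar on the −y side. 5 rungs, each 64 mm deep and 27 mm tall, span between the inner faces of the rails, front faces flush with the rails. The lowest rung's underside is at z = 317 mm and rungs are spaced 278 mm apart (underside to underside).

The ladder is against the fence section's +x side, with their −y faces flush.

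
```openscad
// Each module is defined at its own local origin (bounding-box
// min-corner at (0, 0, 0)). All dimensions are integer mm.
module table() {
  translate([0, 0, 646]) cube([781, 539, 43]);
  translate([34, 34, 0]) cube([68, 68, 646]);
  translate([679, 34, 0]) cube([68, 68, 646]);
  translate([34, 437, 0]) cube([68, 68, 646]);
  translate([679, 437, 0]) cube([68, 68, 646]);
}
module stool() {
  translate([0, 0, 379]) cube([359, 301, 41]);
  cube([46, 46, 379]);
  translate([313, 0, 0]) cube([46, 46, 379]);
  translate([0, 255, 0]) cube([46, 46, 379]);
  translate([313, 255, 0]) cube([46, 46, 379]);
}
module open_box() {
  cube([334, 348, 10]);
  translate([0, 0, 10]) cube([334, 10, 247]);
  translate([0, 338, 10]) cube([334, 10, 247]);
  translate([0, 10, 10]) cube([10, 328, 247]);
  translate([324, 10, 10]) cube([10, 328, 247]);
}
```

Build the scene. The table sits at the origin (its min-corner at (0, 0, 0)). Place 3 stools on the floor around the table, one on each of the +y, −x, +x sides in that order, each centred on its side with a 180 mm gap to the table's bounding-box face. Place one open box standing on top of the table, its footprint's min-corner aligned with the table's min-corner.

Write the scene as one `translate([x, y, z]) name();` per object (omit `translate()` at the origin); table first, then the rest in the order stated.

table();
translate([211, 719, 0]) stool();
translate([-539, 119, 0]) stool();
translate([961, 119, 0]) stool();
translate([0, 0, 689]) open_box();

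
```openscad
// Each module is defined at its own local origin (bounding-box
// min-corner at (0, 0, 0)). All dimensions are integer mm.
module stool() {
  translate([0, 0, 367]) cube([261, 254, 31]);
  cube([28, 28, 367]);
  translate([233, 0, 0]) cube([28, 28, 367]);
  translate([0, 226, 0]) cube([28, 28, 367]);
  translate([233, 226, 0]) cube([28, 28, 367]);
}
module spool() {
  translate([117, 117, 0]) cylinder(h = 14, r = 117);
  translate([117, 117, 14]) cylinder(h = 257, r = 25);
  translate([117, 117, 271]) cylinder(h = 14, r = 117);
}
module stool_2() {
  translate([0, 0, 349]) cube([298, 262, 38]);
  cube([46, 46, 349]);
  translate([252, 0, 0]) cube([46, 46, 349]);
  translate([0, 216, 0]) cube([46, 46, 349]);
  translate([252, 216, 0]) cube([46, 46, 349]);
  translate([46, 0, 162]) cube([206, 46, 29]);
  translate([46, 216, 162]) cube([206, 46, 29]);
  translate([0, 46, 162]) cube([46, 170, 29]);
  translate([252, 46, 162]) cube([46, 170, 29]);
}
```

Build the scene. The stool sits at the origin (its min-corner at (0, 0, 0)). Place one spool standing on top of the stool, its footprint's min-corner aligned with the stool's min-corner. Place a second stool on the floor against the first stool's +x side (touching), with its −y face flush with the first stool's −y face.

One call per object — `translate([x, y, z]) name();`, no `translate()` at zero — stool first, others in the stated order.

stool();
translate([0, 0, 398]) spool();
translate([261, 0, 0]) stool_2();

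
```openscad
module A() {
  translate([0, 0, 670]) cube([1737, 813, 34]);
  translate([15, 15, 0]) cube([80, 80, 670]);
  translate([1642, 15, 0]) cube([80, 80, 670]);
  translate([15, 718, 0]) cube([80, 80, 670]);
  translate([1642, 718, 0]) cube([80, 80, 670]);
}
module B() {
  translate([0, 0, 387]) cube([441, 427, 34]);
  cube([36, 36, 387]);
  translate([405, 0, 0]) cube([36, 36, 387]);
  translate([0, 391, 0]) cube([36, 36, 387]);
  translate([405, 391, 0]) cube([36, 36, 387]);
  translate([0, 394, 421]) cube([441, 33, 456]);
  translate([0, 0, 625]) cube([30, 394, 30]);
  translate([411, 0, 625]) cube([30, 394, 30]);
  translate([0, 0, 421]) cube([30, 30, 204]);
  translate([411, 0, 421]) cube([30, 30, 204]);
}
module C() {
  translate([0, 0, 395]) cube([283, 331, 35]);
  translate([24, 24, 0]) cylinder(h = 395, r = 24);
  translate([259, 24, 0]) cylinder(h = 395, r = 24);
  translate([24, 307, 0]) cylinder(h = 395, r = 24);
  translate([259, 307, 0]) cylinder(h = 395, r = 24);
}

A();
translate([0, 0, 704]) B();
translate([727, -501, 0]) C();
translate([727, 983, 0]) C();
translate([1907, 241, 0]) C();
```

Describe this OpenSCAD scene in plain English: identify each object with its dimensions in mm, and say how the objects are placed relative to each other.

A is a table with a 1737×813 mm rectangular top, 34 mm thick, top surface at z = 704 mm, supported by four 80×80 mm square legs, each inset 15 mm from the nearest pair of top edges, running from the floor.

B is a chair: 441×427 mm seat, 34 mm thick, top at z = 421 mm, on four 36 mm square corner legs flush with the seat edges. A 33 mm thick backrest slab spans the full seat width, extending 456 mm above the seat top, its back face flush with the seat's +y edge. Two armrests of 30×30 mm section run along each side from the seat's front edge to the front of the backrest, top faces 234 mm above the seat top and outer faces flush with the seat's x-edges; a 30×30 mm post under the front of each armrest stands on the seat at the front corner.

C is a simple wooden stool: a rectangular seat 283 mm (x) by 331 mm (y), 35 mm thick, top face at z = 430 mm, on four round legs, each 48 mm in diameter. The legs rest on z = 0, each leg's axis is inset half a diameter from the nearest pair of seat edges (so the leg's bounding box is flush with the corner).

The chair is on top of the table. Three stools sit around the table at the −y, +y, +x sides.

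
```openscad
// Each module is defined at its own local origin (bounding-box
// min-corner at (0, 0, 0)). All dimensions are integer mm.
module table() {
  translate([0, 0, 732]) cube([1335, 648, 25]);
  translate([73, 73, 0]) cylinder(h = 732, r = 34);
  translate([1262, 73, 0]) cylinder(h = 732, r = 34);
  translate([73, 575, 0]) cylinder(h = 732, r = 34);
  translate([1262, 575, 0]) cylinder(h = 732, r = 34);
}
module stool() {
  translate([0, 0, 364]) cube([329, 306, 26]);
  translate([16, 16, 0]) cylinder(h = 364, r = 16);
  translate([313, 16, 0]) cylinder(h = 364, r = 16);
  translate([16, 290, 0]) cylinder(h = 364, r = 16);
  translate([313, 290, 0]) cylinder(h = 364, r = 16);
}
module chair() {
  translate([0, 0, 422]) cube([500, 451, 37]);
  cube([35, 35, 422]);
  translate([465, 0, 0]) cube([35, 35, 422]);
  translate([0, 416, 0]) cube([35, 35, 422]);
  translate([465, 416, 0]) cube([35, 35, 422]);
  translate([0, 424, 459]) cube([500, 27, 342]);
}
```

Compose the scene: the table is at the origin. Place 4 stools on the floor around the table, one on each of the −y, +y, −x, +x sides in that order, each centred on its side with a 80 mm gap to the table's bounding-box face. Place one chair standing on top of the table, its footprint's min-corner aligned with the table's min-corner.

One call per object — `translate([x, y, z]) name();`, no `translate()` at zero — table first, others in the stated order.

table();
translate([503, -386, 0]) stool();
translate([503, 728, 0]) stool();
translate([-409, 171, 0]) stool();
translate([1415, 171, 0]) stool();
translate([0, 0, 757]) chair();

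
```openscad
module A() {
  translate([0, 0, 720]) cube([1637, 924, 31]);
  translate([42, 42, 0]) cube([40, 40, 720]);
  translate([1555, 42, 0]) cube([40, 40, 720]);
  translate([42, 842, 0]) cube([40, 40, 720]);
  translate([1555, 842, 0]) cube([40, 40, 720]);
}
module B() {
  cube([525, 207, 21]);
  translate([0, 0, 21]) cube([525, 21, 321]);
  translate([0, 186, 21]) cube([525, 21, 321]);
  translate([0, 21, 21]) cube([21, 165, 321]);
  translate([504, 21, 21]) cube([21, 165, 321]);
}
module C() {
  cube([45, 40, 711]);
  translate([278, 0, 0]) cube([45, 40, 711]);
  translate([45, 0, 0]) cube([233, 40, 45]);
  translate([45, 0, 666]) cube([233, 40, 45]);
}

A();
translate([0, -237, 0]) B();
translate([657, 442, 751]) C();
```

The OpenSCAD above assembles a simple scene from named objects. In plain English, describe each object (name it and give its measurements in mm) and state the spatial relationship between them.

A is a rectangular dining table. The top is 1637×924×31 mm with its upper surface at z = 751 mm. It stands on four 40×40 mm square legs, each inset 42 mm from the nearest pair of top edges, running from the floor to the underside of the top.

B is an open storage box with external size 525×207×342 mm and wall thickness 21 mm (the base is also 21 mm thick). The base covers the whole footprint; the four walls stand on the base, with the y-facing walls full-width and the x-facing walls fitting between their inner faces.

C is a picture frame with a 233×621 mm rectangular opening (x by z) and a uniform 45 mm border on every side. Frame depth is 40 mm along y. It is built from two vertical stiles running the full outside height and two horizontal rails spanning the gap between the stiles.

The open box is on the floor beside the table on its −y side. The picture frame is on top of the table, centred.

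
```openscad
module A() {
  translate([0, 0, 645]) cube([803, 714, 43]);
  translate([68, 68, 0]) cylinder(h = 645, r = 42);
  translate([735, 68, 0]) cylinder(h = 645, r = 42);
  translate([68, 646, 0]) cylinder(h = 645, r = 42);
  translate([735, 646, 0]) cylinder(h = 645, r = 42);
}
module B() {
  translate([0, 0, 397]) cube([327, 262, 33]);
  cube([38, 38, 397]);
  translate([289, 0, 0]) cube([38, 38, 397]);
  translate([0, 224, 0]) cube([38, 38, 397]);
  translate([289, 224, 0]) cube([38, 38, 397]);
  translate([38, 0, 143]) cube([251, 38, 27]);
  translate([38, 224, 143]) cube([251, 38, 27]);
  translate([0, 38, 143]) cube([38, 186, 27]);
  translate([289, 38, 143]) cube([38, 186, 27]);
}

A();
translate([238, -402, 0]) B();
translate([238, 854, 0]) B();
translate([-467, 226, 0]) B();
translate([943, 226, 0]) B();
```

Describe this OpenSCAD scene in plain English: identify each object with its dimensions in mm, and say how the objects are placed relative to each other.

A is a table with a 803×714 mm rectangular top, 43 mm thick, top surface at z = 688 mm, supported by four round legs of 84 mm diameter, each leg's bounding box inset 26 mm from the nearest pair of top edges, running from the floor.

B is a four-legged stool. The seat is a 327×262×33 mm slab whose top surface is at z = 430 mm; four square legs, each 38×38 mm in cross-section, run from the floor (z = 0) to the underside of the seat, each flush with a corner of the seat. Four stretchers, 38 mm wide and 27 mm tall, connect adjacent legs with their undersides at z = 143 mm, each running between the inner faces of the legs it joins and aligned with the legs' outer faces on the other axis.

Four stools sit around the table at the −y, +y, −x, +x sides.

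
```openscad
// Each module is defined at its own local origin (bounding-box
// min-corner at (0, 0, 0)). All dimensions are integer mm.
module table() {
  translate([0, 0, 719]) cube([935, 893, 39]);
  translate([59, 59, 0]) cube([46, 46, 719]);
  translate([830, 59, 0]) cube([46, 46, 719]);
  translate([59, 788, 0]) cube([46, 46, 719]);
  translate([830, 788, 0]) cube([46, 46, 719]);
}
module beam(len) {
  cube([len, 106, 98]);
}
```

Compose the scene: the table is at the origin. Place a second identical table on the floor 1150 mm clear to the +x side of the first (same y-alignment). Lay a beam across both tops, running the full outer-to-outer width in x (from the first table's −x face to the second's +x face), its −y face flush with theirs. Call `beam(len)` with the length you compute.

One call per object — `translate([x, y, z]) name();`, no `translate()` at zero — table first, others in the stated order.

table();
translate([2085, 0, 0]) table();
translate([0, 0, 758]) beam(3020);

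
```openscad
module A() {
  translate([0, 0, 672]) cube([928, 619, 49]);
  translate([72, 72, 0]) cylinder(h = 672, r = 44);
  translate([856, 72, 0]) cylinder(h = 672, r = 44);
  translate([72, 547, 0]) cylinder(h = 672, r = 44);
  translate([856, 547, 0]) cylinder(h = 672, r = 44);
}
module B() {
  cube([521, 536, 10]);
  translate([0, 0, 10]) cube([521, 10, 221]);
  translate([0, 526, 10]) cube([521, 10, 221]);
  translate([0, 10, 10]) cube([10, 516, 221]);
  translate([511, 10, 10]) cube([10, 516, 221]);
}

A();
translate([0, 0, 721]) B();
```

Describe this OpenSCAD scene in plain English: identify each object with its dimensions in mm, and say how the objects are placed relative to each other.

A is a table with a 928×619 mm rectangular top, 49 mm thick, top surface at z = 721 mm, supported by four round legs of 88 mm diameter, each leg's bounding box inset 28 mm from the nearest pair of top edges, running from the floor.

B is an open-topped rectangular box: outside dimensions 521×536×231 mm, with a uniform wall and base thickness of 10 mm. The base is a full 521×536 slab on the floor; four walls sit on top of the base. The front and back walls (the −y and +y sides) span the full width; the two side walls fit between them.

The open box is on top of the table.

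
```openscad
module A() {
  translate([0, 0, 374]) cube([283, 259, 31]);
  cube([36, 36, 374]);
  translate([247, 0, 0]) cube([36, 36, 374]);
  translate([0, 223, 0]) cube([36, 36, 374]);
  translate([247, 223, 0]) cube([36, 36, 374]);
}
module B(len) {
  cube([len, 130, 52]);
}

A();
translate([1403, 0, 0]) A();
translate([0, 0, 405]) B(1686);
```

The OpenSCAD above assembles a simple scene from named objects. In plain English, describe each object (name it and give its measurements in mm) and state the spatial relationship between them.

A is a four-legged stool. The seat is 283×259 mm, 31 mm thick, top at z = 405 mm. It stands on four square legs, each 36×36 mm in cross-section, from z = 0 to the seat underside, each flush with a corner of the seat.

B is a rectangular beam 1686 mm long (x), 130 mm deep (y), 52 mm thick (z).

The beam spans the tops of two stools placed 1120 mm apart, resting at z = 405 mm.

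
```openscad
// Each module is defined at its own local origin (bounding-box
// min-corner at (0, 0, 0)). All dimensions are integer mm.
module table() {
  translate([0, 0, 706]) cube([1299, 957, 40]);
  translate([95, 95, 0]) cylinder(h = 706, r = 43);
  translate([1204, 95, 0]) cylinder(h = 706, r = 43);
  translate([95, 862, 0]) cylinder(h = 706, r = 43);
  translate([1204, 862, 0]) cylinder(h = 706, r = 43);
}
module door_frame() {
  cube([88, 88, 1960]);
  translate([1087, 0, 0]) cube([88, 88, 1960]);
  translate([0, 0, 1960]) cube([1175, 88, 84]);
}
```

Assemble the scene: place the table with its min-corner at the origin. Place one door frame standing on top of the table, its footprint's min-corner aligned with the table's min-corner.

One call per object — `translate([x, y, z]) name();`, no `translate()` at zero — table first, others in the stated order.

table();
translate([0, 0, 746]) door_frame();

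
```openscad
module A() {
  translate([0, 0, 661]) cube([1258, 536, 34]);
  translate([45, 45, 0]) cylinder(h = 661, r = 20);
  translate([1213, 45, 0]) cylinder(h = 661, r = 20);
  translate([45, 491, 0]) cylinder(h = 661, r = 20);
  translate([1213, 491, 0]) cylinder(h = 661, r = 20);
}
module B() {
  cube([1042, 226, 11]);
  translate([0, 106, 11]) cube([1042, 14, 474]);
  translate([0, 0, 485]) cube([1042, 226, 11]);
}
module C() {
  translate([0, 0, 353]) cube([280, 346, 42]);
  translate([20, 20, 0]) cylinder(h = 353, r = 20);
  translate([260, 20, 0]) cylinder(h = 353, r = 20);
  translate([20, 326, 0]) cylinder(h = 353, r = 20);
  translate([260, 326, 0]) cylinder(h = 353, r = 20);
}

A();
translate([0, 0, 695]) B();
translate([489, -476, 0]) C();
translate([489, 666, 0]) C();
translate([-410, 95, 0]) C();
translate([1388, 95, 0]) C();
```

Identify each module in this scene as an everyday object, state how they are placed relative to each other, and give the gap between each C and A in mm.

Each stool's nearest face is 130 mm from the table's bounding box.

A is a table. B is an I-beam. C is a stool. The I-beam is on top of the table. Four stools sit around the table at the −y, +y, −x, +x sides. The gap between each stool and the table is 130 mm.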